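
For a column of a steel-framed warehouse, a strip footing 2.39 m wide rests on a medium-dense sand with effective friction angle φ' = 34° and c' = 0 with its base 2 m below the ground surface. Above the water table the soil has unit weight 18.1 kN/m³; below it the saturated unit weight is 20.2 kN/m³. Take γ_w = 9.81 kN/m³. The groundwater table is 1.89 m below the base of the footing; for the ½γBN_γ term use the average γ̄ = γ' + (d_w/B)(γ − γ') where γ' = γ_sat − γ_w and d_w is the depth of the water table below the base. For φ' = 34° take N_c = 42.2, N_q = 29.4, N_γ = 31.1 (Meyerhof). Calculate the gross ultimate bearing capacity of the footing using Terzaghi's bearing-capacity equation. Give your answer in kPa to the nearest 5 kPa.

q_ult ≈ 1675 kPa

Overburden at base level: q = 18.1 × 2 = 36.2 kPa.
The water table is 1.89 m below the base (< B = 2.39 m), so the ½γBN_γ term uses γ̄ = γ' + (d_w/B)(γ − γ') = 10.39 + (1.89/2.39)(18.1 − 10.39) = 16.487 kN/m³.
Surcharge term q·N_q = 36.2 × 29.4 = 1064.3 kPa; self-weight term 0.5·γ·B·N_γ = 0.5 × 16.487 × 2.39 × 31.1 = 612.73 kPa.
q_ult = 1064.3 + 612.73 = 1677 kPa.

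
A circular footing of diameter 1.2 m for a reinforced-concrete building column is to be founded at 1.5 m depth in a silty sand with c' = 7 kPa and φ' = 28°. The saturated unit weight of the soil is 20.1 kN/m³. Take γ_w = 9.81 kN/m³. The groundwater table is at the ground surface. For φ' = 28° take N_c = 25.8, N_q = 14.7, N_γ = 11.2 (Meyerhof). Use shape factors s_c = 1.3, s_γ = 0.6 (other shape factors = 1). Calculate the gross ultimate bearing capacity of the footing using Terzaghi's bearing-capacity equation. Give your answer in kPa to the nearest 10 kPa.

q_ult ≈ 500 kPa

γ' = 20.1 − 9.81 = 10.29 kN/m³ (submerged throughout). q = 10.29 × 1.5 = 15.435 kPa; the same γ' applies in the ½γBN_γ term.
c·N_c·s_c = 7 × 25.8 × 1.3 = 234.78 kPa
q·N_q = 15.435 × 14.7 = 226.89 kPa
0.5·γ·B·N_γ·s_γ = 0.5 × 10.29 × 1.2 × 11.2 × 0.6 = 41.489 kPa
q_ult = 234.78 + 226.89 + 41.489 = 503.16 kPa.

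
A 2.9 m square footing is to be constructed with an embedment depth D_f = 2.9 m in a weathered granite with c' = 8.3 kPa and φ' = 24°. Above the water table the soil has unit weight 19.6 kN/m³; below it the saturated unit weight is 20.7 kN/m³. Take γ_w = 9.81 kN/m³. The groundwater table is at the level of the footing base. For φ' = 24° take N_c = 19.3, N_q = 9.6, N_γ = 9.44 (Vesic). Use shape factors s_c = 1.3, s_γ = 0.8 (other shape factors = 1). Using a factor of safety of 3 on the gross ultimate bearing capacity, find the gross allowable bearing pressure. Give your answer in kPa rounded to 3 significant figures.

q = γ·D_f = 19.6 × 2.9 = 56.84 kPa.
For the ½γBN_γ term take γ' = 20.7 − 9.81 = 10.89 kN/m³ (soil below base is submerged).
c·N_c·s_c = 8.3 × 19.3 × 1.3 = 208.25 kPa
q·N_q = 56.84 × 9.6 = 545.66 kPa
0.5·γ·B·N_γ·s_γ = 0.5 × 10.89 × 2.9 × 9.44 × 0.8 = 119.25 kPa
q_ult = 208.25 + 545.66 + 119.25 = 873.16 kPa.
q_all = 873.16 / 3 = 291.05 kPa.

q_all ≈ 291 kPa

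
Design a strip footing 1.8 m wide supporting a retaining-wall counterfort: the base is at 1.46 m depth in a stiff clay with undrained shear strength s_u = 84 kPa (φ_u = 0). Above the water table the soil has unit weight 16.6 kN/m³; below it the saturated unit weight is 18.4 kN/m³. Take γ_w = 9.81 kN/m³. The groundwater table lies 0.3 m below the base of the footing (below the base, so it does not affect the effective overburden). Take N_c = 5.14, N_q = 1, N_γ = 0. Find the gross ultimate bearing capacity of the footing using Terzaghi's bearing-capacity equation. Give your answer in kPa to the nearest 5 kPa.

q_ult ≈ 455 kPa

Overburden at base level: q = 16.6 × 1.46 = 24.236 kPa.
Cohesion term c·N_c = 84 × 5.14 = 431.76 kPa; surcharge term q·N_q = 24.236 × 1 = 24.236 kPa.
q_ult = 431.76 + 24.236 = 456 kPa.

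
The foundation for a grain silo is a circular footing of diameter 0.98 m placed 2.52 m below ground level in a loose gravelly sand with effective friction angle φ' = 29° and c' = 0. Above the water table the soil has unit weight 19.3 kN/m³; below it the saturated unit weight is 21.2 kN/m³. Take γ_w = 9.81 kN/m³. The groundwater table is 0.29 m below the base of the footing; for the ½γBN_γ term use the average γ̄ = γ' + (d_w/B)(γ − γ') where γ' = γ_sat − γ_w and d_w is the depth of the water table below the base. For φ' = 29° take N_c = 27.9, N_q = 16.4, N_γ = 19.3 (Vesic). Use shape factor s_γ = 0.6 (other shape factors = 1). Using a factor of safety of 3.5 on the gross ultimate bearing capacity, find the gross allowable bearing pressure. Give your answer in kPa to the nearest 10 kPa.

q_all ≈ 250 kPa

Overburden at base level: q = 19.3 × 2.52 = 48.636 kPa.
The water table is 0.29 m below the base (< B = 0.98 m), so the ½γBN_γ term uses γ̄ = γ' + (d_w/B)(γ − γ') = 11.39 + (0.29/0.98)(19.3 − 11.39) = 13.731 kN/m³.
Surcharge term q·N_q = 48.636 × 16.4 = 797.63 kPa; self-weight term 0.5·γ·B·N_γ·s_γ = 0.5 × 13.731 × 0.98 × 19.3 × 0.6 = 77.911 kPa.
q_ult = 797.63 + 77.911 = 875.54 kPa.
q_all = 875.54 / 3.5 = 250.15 kPa.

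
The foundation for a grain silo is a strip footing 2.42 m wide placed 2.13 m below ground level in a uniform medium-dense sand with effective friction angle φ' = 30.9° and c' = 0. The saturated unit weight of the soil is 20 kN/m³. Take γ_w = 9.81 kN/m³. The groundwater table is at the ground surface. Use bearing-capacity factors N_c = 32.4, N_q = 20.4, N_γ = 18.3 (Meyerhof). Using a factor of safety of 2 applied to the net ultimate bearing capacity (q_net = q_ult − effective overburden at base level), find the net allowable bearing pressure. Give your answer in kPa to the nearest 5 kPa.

γ' = 20 − 9.81 = 10.19 kN/m³ (submerged throughout). q = 10.19 × 2.13 = 21.705 kPa; the same γ' applies in the ½γBN_γ term.
q·N_q = 21.705 × 20.4 = 442.78 kPa
0.5·γ·B·N_γ = 0.5 × 10.19 × 2.42 × 18.3 = 225.64 kPa
q_ult = 442.78 + 225.64 = 668.41 kPa.
Net ultimate: q_net = 668.41 − 21.705 = 646.71 kPa.
q_all(net) = 646.71 / 2 = 323.35 kPa.

q_all(net) ≈ 325 kPa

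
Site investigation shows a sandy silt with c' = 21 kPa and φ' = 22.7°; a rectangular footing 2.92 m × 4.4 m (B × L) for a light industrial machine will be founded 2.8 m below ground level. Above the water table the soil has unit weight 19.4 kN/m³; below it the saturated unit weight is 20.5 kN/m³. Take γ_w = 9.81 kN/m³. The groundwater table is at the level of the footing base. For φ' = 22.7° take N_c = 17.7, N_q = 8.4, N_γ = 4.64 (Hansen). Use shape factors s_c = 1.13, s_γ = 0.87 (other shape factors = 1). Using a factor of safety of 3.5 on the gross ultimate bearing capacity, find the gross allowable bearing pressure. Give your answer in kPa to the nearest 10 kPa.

q = γ·D_f = 19.4 × 2.8 = 54.32 kPa.
For the ½γBN_γ term take γ' = 20.5 − 9.81 = 10.69 kN/m³ (soil below base is submerged).
c·N_c·s_c = 21 × 17.7 × 1.13 = 420.02 kPa
q·N_q = 54.32 × 8.4 = 456.29 kPa
0.5·γ·B·N_γ·s_γ = 0.5 × 10.69 × 2.92 × 4.64 × 0.87 = 63.004 kPa
q_ult = 420.02 + 456.29 + 63.004 = 939.31 kPa.
q_all = 939.31 / 3.5 = 268.38 kPa.

q_all ≈ 270 kPa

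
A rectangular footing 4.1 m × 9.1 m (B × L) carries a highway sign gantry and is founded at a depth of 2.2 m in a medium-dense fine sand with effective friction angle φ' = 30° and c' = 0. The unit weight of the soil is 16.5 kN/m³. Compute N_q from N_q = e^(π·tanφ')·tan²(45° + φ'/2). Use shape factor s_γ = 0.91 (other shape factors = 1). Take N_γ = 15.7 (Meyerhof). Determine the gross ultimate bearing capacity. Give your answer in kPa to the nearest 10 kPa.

q_ult ≈ 1150 kPa

tan30° = 0.5774, so N_q = e^(π×0.5774)·tan²(60°) = 6.134 × 3.0 = 18.4.
Effective surcharge at the founding depth q = γ·D_f = 16.5 × 2.2 = 36.3 kPa.
q_ult = q·N_q + 0.5·γ·B·N_γ·s_γ
     = 36.3 × 18.401 + 0.5 × 16.5 × 4.1 × 15.7 × 0.91
     = 667.96 + 483.26 = 1151.2 kPa.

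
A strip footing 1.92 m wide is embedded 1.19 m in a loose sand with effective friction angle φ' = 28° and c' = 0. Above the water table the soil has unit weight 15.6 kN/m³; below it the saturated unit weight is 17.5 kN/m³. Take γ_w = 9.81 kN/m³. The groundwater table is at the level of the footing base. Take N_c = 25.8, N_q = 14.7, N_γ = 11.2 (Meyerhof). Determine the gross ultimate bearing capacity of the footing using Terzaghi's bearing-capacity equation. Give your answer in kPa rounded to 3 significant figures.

Effective surcharge at the founding depth q = γ·D_f = 15.6 × 1.19 = 18.564 kPa.
The water table coincides with the base, so in the self-weight term γ → γ' = 7.69 kN/m³.
q_ult = q·N_q + 0.5·γ·B·N_γ
     = 18.564 × 14.7 + 0.5 × 7.69 × 1.92 × 11.2
     = 272.89 + 82.683 = 355.57 kPa.

q_ult ≈ 356 kPa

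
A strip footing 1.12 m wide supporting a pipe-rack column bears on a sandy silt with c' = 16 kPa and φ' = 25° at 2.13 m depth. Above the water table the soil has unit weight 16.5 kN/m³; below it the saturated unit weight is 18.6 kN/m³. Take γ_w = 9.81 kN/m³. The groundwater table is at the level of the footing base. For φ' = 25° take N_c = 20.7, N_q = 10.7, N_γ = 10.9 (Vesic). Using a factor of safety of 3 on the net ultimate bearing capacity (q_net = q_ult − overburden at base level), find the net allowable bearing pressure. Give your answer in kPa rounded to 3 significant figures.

q_all(net) ≈ 242 kPa

Overburden at base level: q = 16.5 × 2.13 = 35.145 kPa.
Below the base the soil is submerged, so the ½γBN_γ term uses γ' = 18.6 − 9.81 = 8.79 kN/m³.
Cohesion term c·N_c = 16 × 20.7 = 331.2 kPa; surcharge term q·N_q = 35.145 × 10.7 = 376.05 kPa; self-weight term 0.5·γ·B·N_γ = 0.5 × 8.79 × 1.12 × 10.9 = 53.654 kPa.
q_ult = 331.2 + 376.05 + 53.654 = 760.91 kPa.
q_net = 760.91 − 35.145 = 725.76 kPa.
q_all(net) = 725.76 / 3 = 241.92 kPa.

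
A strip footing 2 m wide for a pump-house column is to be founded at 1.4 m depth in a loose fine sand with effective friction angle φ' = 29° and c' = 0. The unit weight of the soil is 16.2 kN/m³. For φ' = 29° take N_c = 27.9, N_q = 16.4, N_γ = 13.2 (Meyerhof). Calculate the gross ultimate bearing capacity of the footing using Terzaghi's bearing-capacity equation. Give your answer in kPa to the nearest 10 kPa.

q_ult ≈ 590 kPa

q = γ·D_f = 16.2 × 1.4 = 22.68 kPa.
q·N_q = 22.68 × 16.4 = 371.95 kPa
0.5·γ·B·N_γ = 0.5 × 16.2 × 2 × 13.2 = 213.84 kPa
q_ult = 371.95 + 213.84 = 585.79 kPa.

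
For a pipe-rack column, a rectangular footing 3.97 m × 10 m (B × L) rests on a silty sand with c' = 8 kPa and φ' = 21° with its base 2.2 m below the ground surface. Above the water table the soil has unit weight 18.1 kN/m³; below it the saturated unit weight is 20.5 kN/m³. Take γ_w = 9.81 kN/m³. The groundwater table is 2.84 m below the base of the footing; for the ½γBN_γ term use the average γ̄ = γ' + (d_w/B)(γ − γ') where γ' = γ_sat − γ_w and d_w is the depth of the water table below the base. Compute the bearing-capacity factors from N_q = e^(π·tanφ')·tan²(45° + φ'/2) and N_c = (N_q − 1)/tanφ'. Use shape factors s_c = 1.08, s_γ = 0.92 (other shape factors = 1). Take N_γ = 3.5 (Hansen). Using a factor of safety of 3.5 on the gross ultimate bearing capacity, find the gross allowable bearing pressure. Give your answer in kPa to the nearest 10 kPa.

N_q = e^(π·tan21°)·tan²(55.5°) = 7.07; N_c = (N_q − 1)/tanφ' = 15.81.
Effective surcharge at the founding depth q = γ·D_f = 18.1 × 2.2 = 39.82 kPa.
With d_w = 2.84 m < B, γ̄ = 10.69 + (2.84/3.97) × (18.1 − 10.69) = 15.991 kN/m³.
q_ult = c·N_c·s_c + q·N_q + 0.5·γ·B·N_γ·s_γ
     = 8 × 15.815 × 1.08 + 39.82 × 7.0708 + 0.5 × 15.991 × 3.97 × 3.5 × 0.92
     = 136.64 + 281.56 + 102.21 = 520.41 kPa.
q_all = 520.41 / 3.5 = 148.69 kPa.

q_all ≈ 150 kPa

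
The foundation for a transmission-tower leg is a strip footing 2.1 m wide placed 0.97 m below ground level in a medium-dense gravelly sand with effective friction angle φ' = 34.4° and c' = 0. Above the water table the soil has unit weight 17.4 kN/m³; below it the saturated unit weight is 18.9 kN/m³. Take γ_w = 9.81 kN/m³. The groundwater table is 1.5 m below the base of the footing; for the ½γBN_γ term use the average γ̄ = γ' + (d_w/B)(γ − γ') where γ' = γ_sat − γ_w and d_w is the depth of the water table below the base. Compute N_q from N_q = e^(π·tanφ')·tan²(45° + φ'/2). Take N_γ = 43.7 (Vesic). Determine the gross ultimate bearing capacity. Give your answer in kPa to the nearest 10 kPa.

q_ult ≈ 1210 kPa

tan34.4° = 0.6847, so N_q = e^(π×0.6847)·tan²(62.2°) = 8.594 × 3.597 = 30.92.
q = γ·D_f = 17.4 × 0.97 = 16.878 kPa.
γ' = 9.09 kN/m³; averaging over the depth B below the base, γ̄ = γ' + (d_w/B)(γ − γ') = 15.026 kN/m³.
q·N_q = 16.878 × 30.917 = 521.81 kPa
0.5·γ·B·N_γ = 0.5 × 15.026 × 2.1 × 43.7 = 689.45 kPa
q_ult = 521.81 + 689.45 = 1211.3 kPa.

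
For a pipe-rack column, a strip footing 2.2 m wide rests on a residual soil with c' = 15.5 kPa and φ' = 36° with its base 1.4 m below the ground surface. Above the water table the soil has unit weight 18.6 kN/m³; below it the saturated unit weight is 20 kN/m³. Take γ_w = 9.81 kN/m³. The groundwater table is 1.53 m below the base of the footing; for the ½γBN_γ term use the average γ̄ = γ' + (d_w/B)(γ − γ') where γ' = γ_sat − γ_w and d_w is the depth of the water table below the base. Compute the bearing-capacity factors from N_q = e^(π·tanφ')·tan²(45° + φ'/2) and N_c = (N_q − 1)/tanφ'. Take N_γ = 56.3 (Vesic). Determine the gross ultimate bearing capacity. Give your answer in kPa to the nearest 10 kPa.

q_ult ≈ 2760 kPa

tan36° = 0.7265, so N_q = e^(π×0.7265)·tan²(63°) = 9.801 × 3.852 = 37.75.
N_c = (37.75 − 1)/tan36° = 50.59.
Effective surcharge at the founding depth q = γ·D_f = 18.6 × 1.4 = 26.04 kPa.
With d_w = 1.53 m < B, γ̄ = 10.19 + (1.53/2.2) × (18.6 − 10.19) = 16.039 kN/m³.
q_ult = c·N_c + q·N_q + 0.5·γ·B·N_γ
     = 15.5 × 50.585 + 26.04 × 37.752 + 0.5 × 16.039 × 2.2 × 56.3
     = 784.07 + 983.08 + 993.28 = 2760.4 kPa.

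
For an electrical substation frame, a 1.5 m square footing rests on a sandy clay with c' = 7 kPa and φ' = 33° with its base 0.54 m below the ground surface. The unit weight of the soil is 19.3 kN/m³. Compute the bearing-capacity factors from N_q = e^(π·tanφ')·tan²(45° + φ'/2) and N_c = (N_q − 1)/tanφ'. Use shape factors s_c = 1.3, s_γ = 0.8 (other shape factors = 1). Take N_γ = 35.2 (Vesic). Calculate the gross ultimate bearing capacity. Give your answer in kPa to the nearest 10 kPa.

tan33° = 0.6494, so N_q = e^(π×0.6494)·tan²(61.5°) = 7.692 × 3.392 = 26.09.
N_c = (26.09 − 1)/tan33° = 38.64.
q = γ·D_f = 19.3 × 0.54 = 10.422 kPa.
c·N_c·s_c = 7 × 38.638 × 1.3 = 351.61 kPa
q·N_q = 10.422 × 26.092 = 271.93 kPa
0.5·γ·B·N_γ·s_γ = 0.5 × 19.3 × 1.5 × 35.2 × 0.8 = 407.62 kPa
q_ult = 351.61 + 271.93 + 407.62 = 1031.2 kPa.

q_ult ≈ 1030 kPa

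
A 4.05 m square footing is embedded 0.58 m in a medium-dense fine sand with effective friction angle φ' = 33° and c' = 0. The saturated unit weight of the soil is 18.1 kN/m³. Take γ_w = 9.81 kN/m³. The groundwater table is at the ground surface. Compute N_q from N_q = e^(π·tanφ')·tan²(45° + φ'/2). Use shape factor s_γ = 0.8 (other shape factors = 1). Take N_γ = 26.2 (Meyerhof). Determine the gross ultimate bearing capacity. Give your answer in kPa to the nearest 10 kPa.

q_ult ≈ 480 kPa

tan33° = 0.6494, so N_q = e^(π×0.6494)·tan²(61.5°) = 7.692 × 3.392 = 26.09.
Water table at ground surface, so effective unit weight γ' = 18.1 − 9.81 = 8.29 kN/m³ is used throughout; overburden q = 8.29 × 0.58 = 4.8082 kPa; the same γ' applies in the ½γBN_γ term.
Surcharge term q·N_q = 4.8082 × 26.092 = 125.46 kPa; self-weight term 0.5·γ·B·N_γ·s_γ = 0.5 × 8.29 × 4.05 × 26.2 × 0.8 = 351.86 kPa.
q_ult = 125.46 + 351.86 = 477.32 kPa.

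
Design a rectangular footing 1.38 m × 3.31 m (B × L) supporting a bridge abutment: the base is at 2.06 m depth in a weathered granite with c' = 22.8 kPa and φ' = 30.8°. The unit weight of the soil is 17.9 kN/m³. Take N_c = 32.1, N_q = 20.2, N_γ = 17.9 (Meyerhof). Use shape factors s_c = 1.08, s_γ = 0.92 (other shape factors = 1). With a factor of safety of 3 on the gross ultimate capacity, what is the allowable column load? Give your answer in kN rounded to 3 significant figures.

P_all ≈ 2650 kN

Overburden at base level: q = 17.9 × 2.06 = 36.874 kPa.
Cohesion term c·N_c·s_c = 22.8 × 32.1 × 1.08 = 790.43 kPa; surcharge term q·N_q = 36.874 × 20.2 = 744.85 kPa; self-weight term 0.5·γ·B·N_γ·s_γ = 0.5 × 17.9 × 1.38 × 17.9 × 0.92 = 203.4 kPa.
q_ult = 790.43 + 744.85 + 203.4 = 1738.7 kPa.
Gross allowable pressure q_all = 1738.7 / 3 = 579.56 kPa.
Footing area = 4.5678 m², so allowable column load = 579.56 × 4.5678 = 2647.3 kN.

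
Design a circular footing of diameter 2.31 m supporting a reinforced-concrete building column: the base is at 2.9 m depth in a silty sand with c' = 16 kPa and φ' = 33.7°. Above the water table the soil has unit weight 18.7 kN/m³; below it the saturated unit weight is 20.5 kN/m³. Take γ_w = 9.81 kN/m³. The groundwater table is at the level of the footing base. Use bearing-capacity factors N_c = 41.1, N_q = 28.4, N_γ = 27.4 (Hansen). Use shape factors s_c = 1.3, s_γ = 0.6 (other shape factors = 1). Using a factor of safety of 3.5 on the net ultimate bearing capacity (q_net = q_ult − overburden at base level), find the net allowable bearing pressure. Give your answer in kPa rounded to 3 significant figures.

q_all(net) ≈ 727 kPa

q = γ·D_f = 18.7 × 2.9 = 54.23 kPa.
For the ½γBN_γ term take γ' = 20.5 − 9.81 = 10.69 kN/m³ (soil below base is submerged).
c·N_c·s_c = 16 × 41.1 × 1.3 = 854.88 kPa
q·N_q = 54.23 × 28.4 = 1540.1 kPa
0.5·γ·B·N_γ·s_γ = 0.5 × 10.69 × 2.31 × 27.4 × 0.6 = 202.98 kPa
q_ult = 854.88 + 1540.1 + 202.98 = 2598 kPa.
q_net = 2598 − 54.23 = 2543.8 kPa.
q_all(net) = 2543.8 / 3.5 = 726.79 kPa.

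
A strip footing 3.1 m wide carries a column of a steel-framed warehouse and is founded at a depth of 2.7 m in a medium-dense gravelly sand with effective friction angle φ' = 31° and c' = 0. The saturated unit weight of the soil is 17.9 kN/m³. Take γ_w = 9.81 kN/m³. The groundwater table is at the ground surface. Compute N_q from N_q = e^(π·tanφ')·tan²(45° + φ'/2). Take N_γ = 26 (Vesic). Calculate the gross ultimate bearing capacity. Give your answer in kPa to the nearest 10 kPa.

q_ult ≈ 780 kPa

tan31° = 0.6009, so N_q = e^(π×0.6009)·tan²(60.5°) = 6.604 × 3.124 = 20.63.
With the water table at the surface the whole profile is submerged: γ' = 17.9 − 9.81 = 8.09 kN/m³, so q = γ'·D_f = 21.843 kPa; the same γ' applies in the ½γBN_γ term.
q_ult = q·N_q + 0.5·γ·B·N_γ
     = 21.843 × 20.631 + 0.5 × 8.09 × 3.1 × 26
     = 450.64 + 326.03 = 776.67 kPa.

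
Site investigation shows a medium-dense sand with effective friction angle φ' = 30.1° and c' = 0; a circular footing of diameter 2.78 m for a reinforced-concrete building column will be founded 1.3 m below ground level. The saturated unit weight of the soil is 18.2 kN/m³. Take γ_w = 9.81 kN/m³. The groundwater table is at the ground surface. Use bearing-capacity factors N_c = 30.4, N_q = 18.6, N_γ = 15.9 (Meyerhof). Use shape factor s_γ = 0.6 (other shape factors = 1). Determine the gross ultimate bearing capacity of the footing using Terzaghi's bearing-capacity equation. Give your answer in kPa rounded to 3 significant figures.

γ' = 18.2 − 9.81 = 8.39 kN/m³ (submerged throughout). q = 8.39 × 1.3 = 10.907 kPa; the same γ' applies in the ½γBN_γ term.
q·N_q = 10.907 × 18.6 = 202.87 kPa
0.5·γ·B·N_γ·s_γ = 0.5 × 8.39 × 2.78 × 15.9 × 0.6 = 111.26 kPa
q_ult = 202.87 + 111.26 = 314.13 kPa.

q_ult ≈ 314 kPa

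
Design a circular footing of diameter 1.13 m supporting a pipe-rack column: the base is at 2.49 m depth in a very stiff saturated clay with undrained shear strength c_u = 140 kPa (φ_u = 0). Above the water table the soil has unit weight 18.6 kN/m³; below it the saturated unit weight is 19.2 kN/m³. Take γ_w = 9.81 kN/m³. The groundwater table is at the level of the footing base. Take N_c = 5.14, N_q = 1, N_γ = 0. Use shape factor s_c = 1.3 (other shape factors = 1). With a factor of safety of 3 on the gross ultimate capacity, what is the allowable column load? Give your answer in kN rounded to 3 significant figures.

P_all ≈ 328 kN

q = γ·D_f = 18.6 × 2.49 = 46.314 kPa.
c·N_c·s_c = 140 × 5.14 × 1.3 = 935.48 kPa
q·N_q = 46.314 × 1 = 46.314 kPa
q_ult = 935.48 + 46.314 = 981.79 kPa.
Gross allowable pressure q_all = 981.79 / 3 = 327.26 kPa.
Footing area = 1.0029 m², so allowable column load = 327.26 × 1.0029 = 328.21 kN.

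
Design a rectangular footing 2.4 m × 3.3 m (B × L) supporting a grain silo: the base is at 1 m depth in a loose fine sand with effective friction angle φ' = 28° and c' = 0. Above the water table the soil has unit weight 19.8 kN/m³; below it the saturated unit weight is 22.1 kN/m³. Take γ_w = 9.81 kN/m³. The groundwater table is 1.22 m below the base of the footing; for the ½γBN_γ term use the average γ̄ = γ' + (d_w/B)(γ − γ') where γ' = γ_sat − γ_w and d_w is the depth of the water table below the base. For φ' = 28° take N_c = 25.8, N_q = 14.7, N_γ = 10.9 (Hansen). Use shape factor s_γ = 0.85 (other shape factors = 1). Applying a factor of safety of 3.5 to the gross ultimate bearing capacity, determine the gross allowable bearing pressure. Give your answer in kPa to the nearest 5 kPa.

Overburden at base level: q = 19.8 × 1 = 19.8 kPa.
The water table is 1.22 m below the base (< B = 2.4 m), so the ½γBN_γ term uses γ̄ = γ' + (d_w/B)(γ − γ') = 12.29 + (1.22/2.4)(19.8 − 12.29) = 16.108 kN/m³.
Surcharge term q·N_q = 19.8 × 14.7 = 291.06 kPa; self-weight term 0.5·γ·B·N_γ·s_γ = 0.5 × 16.108 × 2.4 × 10.9 × 0.85 = 179.08 kPa.
q_ult = 291.06 + 179.08 = 470.14 kPa.
q_all = q_ult / FS = 470.14 / 3.5 = 134.33 kPa.

q_all ≈ 135 kPa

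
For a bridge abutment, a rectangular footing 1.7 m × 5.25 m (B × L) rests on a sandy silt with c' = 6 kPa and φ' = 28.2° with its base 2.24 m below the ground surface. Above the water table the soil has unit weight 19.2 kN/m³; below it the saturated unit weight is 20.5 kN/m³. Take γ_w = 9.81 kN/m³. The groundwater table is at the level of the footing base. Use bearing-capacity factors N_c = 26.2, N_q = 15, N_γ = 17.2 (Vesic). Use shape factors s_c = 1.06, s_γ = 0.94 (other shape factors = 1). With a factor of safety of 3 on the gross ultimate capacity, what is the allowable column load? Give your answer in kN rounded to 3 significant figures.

Effective surcharge at the founding depth q = γ·D_f = 19.2 × 2.24 = 43.008 kPa.
The water table coincides with the base, so in the self-weight term γ → γ' = 10.69 kN/m³.
q_ult = c·N_c·s_c + q·N_q + 0.5·γ·B·N_γ·s_γ
     = 6 × 26.2 × 1.06 + 43.008 × 15 + 0.5 × 10.69 × 1.7 × 17.2 × 0.94
     = 166.63 + 645.12 + 146.91 = 958.66 kPa.
Gross allowable pressure q_all = 958.66 / 3 = 319.55 kPa.
Footing area = 8.925 m², so allowable column load = 319.55 × 8.925 = 2852 kN.

P_all ≈ 2850 kN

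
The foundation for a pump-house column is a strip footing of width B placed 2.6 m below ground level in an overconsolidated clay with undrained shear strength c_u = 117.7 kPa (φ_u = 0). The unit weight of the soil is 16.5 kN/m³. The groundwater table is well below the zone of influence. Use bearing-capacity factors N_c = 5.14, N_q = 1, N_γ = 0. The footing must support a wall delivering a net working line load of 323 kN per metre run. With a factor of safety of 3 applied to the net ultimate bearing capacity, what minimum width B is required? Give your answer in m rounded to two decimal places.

Effective surcharge at the founding depth q = γ·D_f = 16.5 × 2.6 = 42.9 kPa.
q_ult = c·N_c + q·N_q
     = 117.7 × 5.14 + 42.9 × 1
     = 604.98 + 42.9 = 647.88 kPa.
For φ = 0 the ½γBN_γ term vanishes, so q_ult is independent of B. q_net = 647.88 − 42.9 = 604.98 kPa; q_all(net) = 604.98/3 = 201.66 kPa.
Required width B = w / q_all(net) = 323 / 201.66 = 1.602 m.

B = 1.60 m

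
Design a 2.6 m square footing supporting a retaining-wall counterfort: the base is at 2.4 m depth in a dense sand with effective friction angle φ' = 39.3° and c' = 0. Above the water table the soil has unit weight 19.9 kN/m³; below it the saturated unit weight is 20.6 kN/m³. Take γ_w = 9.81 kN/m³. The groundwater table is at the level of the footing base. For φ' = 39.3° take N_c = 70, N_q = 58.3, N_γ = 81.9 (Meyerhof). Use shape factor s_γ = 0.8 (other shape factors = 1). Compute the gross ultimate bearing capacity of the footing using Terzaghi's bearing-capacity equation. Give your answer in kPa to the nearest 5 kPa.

q_ult ≈ 3705 kPa

Overburden at base level: q = 19.9 × 2.4 = 47.76 kPa.
Below the base the soil is submerged, so the ½γBN_γ term uses γ' = 20.6 − 9.81 = 10.79 kN/m³.
Surcharge term q·N_q = 47.76 × 58.3 = 2784.4 kPa; self-weight term 0.5·γ·B·N_γ·s_γ = 0.5 × 10.79 × 2.6 × 81.9 × 0.8 = 919.05 kPa.
q_ult = 2784.4 + 919.05 = 3703.5 kPa.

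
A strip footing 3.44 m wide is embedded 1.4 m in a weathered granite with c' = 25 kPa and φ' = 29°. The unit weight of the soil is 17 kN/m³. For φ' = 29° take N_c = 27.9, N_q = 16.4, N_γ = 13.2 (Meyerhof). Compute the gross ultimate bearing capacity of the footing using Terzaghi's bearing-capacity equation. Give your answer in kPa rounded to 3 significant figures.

Overburden at base level: q = 17 × 1.4 = 23.8 kPa.
Cohesion term c·N_c = 25 × 27.9 = 697.5 kPa; surcharge term q·N_q = 23.8 × 16.4 = 390.32 kPa; self-weight term 0.5·γ·B·N_γ = 0.5 × 17 × 3.44 × 13.2 = 385.97 kPa.
q_ult = 697.5 + 390.32 + 385.97 = 1473.8 kPa.

q_ult ≈ 1470 kPa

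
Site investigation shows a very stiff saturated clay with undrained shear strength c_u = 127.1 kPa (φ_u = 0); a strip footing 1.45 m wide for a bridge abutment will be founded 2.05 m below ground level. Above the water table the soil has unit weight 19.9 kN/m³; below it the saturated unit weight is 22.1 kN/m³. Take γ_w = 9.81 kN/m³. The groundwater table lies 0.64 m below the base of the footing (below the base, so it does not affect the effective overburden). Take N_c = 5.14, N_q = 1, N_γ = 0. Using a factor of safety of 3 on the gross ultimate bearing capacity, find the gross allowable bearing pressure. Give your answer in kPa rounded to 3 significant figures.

Overburden at base level: q = 19.9 × 2.05 = 40.795 kPa.
Cohesion term c·N_c = 127.1 × 5.14 = 653.29 kPa; surcharge term q·N_q = 40.795 × 1 = 40.795 kPa.
q_ult = 653.29 + 40.795 = 694.09 kPa.
q_all = 694.09 / 3 = 231.36 kPa.

q_all ≈ 231 kPa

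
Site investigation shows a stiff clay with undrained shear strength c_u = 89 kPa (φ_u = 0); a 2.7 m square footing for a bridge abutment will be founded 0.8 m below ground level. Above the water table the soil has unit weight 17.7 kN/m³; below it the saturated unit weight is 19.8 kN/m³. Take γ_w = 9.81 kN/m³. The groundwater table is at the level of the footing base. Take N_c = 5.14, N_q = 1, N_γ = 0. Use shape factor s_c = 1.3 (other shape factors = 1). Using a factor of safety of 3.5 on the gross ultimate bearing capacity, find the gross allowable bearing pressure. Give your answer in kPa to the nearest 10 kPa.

q = γ·D_f = 17.7 × 0.8 = 14.16 kPa.
c·N_c·s_c = 89 × 5.14 × 1.3 = 594.7 kPa
q·N_q = 14.16 × 1 = 14.16 kPa
q_ult = 594.7 + 14.16 = 608.86 kPa.
q_all = 608.86 / 3.5 = 173.96 kPa.

q_all ≈ 170 kPa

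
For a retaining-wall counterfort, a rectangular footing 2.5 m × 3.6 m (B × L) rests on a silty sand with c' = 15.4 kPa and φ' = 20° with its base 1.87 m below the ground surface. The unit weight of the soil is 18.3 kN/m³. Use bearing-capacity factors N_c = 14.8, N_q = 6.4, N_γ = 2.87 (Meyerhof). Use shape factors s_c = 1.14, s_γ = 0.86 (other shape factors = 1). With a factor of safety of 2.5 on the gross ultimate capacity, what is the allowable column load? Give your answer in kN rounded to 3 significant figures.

P_all ≈ 1930 kN

Overburden at base level: q = 18.3 × 1.87 = 34.221 kPa.
Cohesion term c·N_c·s_c = 15.4 × 14.8 × 1.14 = 259.83 kPa; surcharge term q·N_q = 34.221 × 6.4 = 219.01 kPa; self-weight term 0.5·γ·B·N_γ·s_γ = 0.5 × 18.3 × 2.5 × 2.87 × 0.86 = 56.46 kPa.
q_ult = 259.83 + 219.01 + 56.46 = 535.3 kPa.
Gross allowable pressure q_all = 535.3 / 2.5 = 214.12 kPa.
Footing area = 9 m², so allowable column load = 214.12 × 9 = 1927.1 kN.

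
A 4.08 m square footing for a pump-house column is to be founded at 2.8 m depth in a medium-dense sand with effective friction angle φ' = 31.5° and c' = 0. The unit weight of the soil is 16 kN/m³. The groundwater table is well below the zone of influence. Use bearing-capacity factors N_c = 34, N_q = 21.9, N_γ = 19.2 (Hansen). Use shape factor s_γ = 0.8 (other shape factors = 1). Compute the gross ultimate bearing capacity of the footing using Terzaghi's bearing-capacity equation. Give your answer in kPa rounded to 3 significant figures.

q_ult ≈ 1480 kPa

Overburden at base level: q = 16 × 2.8 = 44.8 kPa.
Surcharge term q·N_q = 44.8 × 21.9 = 981.12 kPa; self-weight term 0.5·γ·B·N_γ·s_γ = 0.5 × 16 × 4.08 × 19.2 × 0.8 = 501.35 kPa.
q_ult = 981.12 + 501.35 = 1482.5 kPa.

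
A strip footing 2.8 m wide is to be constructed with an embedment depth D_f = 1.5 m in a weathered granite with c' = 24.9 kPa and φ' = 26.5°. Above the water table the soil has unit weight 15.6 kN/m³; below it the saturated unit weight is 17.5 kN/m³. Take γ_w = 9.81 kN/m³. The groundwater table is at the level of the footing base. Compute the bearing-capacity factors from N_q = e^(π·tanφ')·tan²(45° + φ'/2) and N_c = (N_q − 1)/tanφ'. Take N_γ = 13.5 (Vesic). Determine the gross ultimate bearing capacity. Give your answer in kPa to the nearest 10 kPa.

q_ult ≈ 1010 kPa

tan26.5° = 0.4986, so N_q = e^(π×0.4986)·tan²(58.25°) = 4.789 × 2.611 = 12.51.
N_c = (12.51 − 1)/tan26.5° = 23.08.
Effective surcharge at the founding depth q = γ·D_f = 15.6 × 1.5 = 23.4 kPa.
The water table coincides with the base, so in the self-weight term γ → γ' = 7.69 kN/m³.
q_ult = c·N_c + q·N_q + 0.5·γ·B·N_γ
     = 24.9 × 23.078 + 23.4 × 12.506 + 0.5 × 7.69 × 2.8 × 13.5
     = 574.64 + 292.65 + 145.34 = 1012.6 kPa.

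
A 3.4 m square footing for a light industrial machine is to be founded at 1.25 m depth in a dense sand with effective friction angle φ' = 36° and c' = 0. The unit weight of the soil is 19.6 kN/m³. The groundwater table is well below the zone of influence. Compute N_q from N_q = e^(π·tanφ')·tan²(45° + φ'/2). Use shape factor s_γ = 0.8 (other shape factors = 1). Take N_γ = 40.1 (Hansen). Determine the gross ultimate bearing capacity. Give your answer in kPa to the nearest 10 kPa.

tan36° = 0.7265, so N_q = e^(π×0.7265)·tan²(63°) = 9.801 × 3.852 = 37.75.
Effective surcharge at the founding depth q = γ·D_f = 19.6 × 1.25 = 24.5 kPa.
q_ult = q·N_q + 0.5·γ·B·N_γ·s_γ
     = 24.5 × 37.752 + 0.5 × 19.6 × 3.4 × 40.1 × 0.8
     = 924.94 + 1068.9 = 1993.8 kPa.

q_ult ≈ 1990 kPa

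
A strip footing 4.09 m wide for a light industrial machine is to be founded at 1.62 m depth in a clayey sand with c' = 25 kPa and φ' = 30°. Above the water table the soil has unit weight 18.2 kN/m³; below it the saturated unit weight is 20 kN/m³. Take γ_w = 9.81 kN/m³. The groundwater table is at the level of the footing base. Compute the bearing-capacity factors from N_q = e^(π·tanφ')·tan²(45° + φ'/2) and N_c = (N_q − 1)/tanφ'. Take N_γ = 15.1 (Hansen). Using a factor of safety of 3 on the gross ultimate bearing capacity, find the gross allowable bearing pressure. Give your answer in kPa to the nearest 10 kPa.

N_q = e^(π·tan30°)·tan²(60°) = 18.4; N_c = (N_q − 1)/tanφ' = 30.14.
Overburden at base level: q = 18.2 × 1.62 = 29.484 kPa.
Below the base the soil is submerged, so the ½γBN_γ term uses γ' = 20 − 9.81 = 10.19 kN/m³.
Cohesion term c·N_c = 25 × 30.14 = 753.49 kPa; surcharge term q·N_q = 29.484 × 18.401 = 542.54 kPa; self-weight term 0.5·γ·B·N_γ = 0.5 × 10.19 × 4.09 × 15.1 = 314.66 kPa.
q_ult = 753.49 + 542.54 + 314.66 = 1610.7 kPa.
q_all = 1610.7 / 3 = 536.9 kPa.

q_all ≈ 540 kPa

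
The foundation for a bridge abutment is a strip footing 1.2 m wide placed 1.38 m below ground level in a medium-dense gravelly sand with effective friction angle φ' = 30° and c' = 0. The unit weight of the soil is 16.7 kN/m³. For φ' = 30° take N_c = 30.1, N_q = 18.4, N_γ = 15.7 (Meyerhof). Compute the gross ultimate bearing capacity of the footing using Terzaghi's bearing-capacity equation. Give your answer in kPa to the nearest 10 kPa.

Overburden at base level: q = 16.7 × 1.38 = 23.046 kPa.
Surcharge term q·N_q = 23.046 × 18.4 = 424.05 kPa; self-weight term 0.5·γ·B·N_γ = 0.5 × 16.7 × 1.2 × 15.7 = 157.31 kPa.
q_ult = 424.05 + 157.31 = 581.36 kPa.

q_ult ≈ 580 kPa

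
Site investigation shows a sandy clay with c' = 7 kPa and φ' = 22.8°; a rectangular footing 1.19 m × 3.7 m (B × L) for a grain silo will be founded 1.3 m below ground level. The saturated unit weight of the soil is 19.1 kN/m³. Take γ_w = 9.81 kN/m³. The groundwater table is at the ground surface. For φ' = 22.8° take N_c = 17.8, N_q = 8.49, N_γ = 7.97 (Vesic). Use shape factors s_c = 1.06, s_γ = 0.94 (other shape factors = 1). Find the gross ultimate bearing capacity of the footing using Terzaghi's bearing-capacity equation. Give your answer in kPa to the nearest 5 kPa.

q_ult ≈ 275 kPa

With the water table at the surface the whole profile is submerged: γ' = 19.1 − 9.81 = 9.29 kN/m³, so q = γ'·D_f = 12.077 kPa; the same γ' applies in the ½γBN_γ term.
q_ult = c·N_c·s_c + q·N_q + 0.5·γ·B·N_γ·s_γ
     = 7 × 17.8 × 1.06 + 12.077 × 8.49 + 0.5 × 9.29 × 1.19 × 7.97 × 0.94
     = 132.08 + 102.53 + 41.411 = 276.02 kPa.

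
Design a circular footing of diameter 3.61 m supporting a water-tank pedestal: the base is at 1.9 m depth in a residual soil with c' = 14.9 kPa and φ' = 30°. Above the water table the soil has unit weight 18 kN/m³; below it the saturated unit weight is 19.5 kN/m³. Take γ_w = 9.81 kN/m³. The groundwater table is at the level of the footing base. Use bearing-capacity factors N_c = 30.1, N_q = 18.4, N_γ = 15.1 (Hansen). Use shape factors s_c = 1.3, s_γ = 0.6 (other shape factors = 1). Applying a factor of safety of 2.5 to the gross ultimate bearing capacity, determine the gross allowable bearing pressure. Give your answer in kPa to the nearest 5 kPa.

q_all ≈ 550 kPa

Effective surcharge at the founding depth q = γ·D_f = 18 × 1.9 = 34.2 kPa.
The water table coincides with the base, so in the self-weight term γ → γ' = 9.69 kN/m³.
q_ult = c·N_c·s_c + q·N_q + 0.5·γ·B·N_γ·s_γ
     = 14.9 × 30.1 × 1.3 + 34.2 × 18.4 + 0.5 × 9.69 × 3.61 × 15.1 × 0.6
     = 583.04 + 629.28 + 158.46 = 1370.8 kPa.
q_all = q_ult / FS = 1370.8 / 2.5 = 548.31 kPa.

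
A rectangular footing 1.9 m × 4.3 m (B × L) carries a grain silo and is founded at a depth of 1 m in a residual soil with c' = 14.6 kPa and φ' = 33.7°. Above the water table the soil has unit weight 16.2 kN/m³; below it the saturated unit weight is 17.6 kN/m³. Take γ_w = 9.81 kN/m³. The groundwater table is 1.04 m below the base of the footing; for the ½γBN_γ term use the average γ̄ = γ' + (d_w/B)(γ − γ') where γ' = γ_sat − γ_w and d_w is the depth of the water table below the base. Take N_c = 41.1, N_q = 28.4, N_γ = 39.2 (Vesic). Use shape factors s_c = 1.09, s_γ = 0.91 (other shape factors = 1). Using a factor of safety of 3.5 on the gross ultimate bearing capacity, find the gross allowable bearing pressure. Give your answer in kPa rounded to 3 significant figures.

Overburden at base level: q = 16.2 × 1 = 16.2 kPa.
The water table is 1.04 m below the base (< B = 1.9 m), so the ½γBN_γ term uses γ̄ = γ' + (d_w/B)(γ − γ') = 7.79 + (1.04/1.9)(16.2 − 7.79) = 12.393 kN/m³.
Cohesion term c·N_c·s_c = 14.6 × 41.1 × 1.09 = 654.07 kPa; surcharge term q·N_q = 16.2 × 28.4 = 460.08 kPa; self-weight term 0.5·γ·B·N_γ·s_γ = 0.5 × 12.393 × 1.9 × 39.2 × 0.91 = 419.99 kPa.
q_ult = 654.07 + 460.08 + 419.99 = 1534.1 kPa.
q_all = 1534.1 / 3.5 = 438.32 kPa.

q_all ≈ 438 kPa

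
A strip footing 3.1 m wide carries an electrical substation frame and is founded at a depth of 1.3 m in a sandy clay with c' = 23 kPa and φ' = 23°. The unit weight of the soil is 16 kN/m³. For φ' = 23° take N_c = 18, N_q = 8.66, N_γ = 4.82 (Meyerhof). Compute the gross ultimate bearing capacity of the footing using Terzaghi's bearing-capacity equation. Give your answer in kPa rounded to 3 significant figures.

Overburden at base level: q = 16 × 1.3 = 20.8 kPa.
Cohesion term c·N_c = 23 × 18 = 414 kPa; surcharge term q·N_q = 20.8 × 8.66 = 180.13 kPa; self-weight term 0.5·γ·B·N_γ = 0.5 × 16 × 3.1 × 4.82 = 119.54 kPa.
q_ult = 414 + 180.13 + 119.54 = 713.66 kPa.

q_ult ≈ 714 kPa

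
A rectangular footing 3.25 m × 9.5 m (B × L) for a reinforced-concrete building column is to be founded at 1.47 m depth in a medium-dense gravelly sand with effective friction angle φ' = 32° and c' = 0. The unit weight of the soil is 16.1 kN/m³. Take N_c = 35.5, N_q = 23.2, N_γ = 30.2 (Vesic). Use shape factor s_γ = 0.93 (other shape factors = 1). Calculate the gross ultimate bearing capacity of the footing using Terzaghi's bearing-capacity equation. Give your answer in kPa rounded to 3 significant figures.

q_ult ≈ 1280 kPa

Overburden at base level: q = 16.1 × 1.47 = 23.667 kPa.
Surcharge term q·N_q = 23.667 × 23.2 = 549.07 kPa; self-weight term 0.5·γ·B·N_γ·s_γ = 0.5 × 16.1 × 3.25 × 30.2 × 0.93 = 734.8 kPa.
q_ult = 549.07 + 734.8 = 1283.9 kPa.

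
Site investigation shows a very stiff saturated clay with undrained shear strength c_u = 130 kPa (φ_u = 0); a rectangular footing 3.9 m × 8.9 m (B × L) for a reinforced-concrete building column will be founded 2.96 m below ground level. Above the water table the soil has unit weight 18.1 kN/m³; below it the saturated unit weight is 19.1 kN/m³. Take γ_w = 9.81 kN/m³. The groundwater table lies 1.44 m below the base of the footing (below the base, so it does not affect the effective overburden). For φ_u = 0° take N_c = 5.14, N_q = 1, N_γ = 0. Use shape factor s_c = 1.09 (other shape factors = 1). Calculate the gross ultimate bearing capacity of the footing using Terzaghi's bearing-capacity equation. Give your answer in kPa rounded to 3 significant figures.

Effective surcharge at the founding depth q = γ·D_f = 18.1 × 2.96 = 53.576 kPa.
q_ult = c·N_c·s_c + q·N_q
     = 130 × 5.14 × 1.09 + 53.576 × 1
     = 728.34 + 53.576 = 781.91 kPa.

q_ult ≈ 782 kPa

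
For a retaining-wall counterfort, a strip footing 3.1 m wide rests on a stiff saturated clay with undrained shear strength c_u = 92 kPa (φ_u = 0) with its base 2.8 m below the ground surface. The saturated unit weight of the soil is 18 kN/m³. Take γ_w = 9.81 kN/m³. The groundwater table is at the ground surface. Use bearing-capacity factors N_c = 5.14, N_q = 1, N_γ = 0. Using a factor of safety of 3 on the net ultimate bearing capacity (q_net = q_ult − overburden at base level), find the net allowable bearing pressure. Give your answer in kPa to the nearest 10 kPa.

Water table at ground surface, so effective unit weight γ' = 18 − 9.81 = 8.19 kN/m³ is used throughout; overburden q = 8.19 × 2.8 = 22.932 kPa.
Cohesion term c·N_c = 92 × 5.14 = 472.88 kPa; surcharge term q·N_q = 22.932 × 1 = 22.932 kPa.
q_ult = 472.88 + 22.932 = 495.81 kPa.
q_net = 495.81 − 22.932 = 472.88 kPa.
q_all(net) = 472.88 / 3 = 157.63 kPa.

q_all(net) ≈ 160 kPa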